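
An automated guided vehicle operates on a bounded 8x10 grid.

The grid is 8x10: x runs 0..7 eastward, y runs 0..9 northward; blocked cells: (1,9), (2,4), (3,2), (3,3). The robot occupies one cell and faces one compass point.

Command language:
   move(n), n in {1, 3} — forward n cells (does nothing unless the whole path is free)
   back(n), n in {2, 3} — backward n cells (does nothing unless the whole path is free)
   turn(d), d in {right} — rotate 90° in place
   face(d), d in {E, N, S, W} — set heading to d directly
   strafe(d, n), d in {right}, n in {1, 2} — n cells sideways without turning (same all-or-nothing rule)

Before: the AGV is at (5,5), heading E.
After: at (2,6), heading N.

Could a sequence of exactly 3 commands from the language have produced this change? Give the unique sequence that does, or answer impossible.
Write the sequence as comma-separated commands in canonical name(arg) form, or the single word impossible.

key: running move(1) before back(3) would end elsewhere — order is forced
t0: at (5,5), heading E
step 1 (back(3)): at (2,5), heading E
step 2 (face(N)): at (2,5), heading N
step 3 (move(1)): at (2,6), heading N
all 1331 alternatives checked — unique.

back(3), face(N), move(1)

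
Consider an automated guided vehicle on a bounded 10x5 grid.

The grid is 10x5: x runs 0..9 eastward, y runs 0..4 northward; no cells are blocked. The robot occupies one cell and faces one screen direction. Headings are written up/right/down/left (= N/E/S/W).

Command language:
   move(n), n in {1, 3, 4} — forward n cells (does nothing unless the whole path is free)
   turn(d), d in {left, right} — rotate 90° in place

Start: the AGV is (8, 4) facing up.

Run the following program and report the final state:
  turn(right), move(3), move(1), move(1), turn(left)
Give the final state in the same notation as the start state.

start: (8, 4) facing up
step 1 (turn(right)): (8, 4) facing right
step 2 (move(3)): (8, 4) facing right
step 3 (move(1)): (9, 4) facing right
step 4 (move(1)): (9, 4) facing right
step 5 (turn(left)): (9, 4) facing up

(9, 4) facing up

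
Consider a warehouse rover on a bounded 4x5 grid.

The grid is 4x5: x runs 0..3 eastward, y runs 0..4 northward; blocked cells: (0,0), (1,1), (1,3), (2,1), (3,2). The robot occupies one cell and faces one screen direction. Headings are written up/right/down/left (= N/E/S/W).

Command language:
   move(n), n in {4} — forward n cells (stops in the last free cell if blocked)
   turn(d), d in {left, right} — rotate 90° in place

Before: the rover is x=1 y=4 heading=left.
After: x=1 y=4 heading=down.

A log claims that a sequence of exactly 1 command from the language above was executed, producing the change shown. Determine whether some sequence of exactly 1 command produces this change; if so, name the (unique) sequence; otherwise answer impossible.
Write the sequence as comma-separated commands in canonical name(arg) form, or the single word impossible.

turn(left)

key: parked at (1,4) the whole time — nothing moves the robot
begin: x=1 y=4 heading=left
step 1 (turn(left)): x=1 y=4 heading=down
all 3 alternatives checked — unique.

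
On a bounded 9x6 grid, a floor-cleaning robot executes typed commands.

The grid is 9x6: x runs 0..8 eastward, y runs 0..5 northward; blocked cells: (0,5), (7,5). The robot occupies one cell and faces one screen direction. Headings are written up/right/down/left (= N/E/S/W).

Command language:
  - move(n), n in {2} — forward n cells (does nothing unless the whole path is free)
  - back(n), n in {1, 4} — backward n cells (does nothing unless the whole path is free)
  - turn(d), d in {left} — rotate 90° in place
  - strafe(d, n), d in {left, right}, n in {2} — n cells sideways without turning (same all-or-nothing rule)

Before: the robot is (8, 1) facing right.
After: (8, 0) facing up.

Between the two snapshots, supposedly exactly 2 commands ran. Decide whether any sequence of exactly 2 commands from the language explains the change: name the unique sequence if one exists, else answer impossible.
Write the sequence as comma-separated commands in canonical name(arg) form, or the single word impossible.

key: order matters: swapping turn(left) and back(1) lands elsewhere
begin: (8, 1) facing right
1. turn(left) → (8, 1) facing up
2. back(1) → (8, 0) facing up
all 36 alternatives checked — unique.

turn(left), back(1)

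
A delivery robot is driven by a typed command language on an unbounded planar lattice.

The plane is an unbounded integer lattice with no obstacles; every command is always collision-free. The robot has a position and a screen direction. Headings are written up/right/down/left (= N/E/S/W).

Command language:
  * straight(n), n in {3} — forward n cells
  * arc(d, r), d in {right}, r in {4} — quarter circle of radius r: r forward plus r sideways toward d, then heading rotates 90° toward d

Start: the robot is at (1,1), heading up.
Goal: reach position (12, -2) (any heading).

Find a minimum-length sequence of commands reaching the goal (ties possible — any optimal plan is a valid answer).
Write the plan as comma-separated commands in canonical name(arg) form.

arc(right, 4), straight(3), arc(right, 4), straight(3)

initial: at (1,1), heading up
1. arc(right, 4) → at (5,5), heading right
2. straight(3) → at (8,5), heading right
3. arc(right, 4) → at (12,1), heading down
4. straight(3) → at (12,-2), heading down
shorter routes all fall short; 4 is best.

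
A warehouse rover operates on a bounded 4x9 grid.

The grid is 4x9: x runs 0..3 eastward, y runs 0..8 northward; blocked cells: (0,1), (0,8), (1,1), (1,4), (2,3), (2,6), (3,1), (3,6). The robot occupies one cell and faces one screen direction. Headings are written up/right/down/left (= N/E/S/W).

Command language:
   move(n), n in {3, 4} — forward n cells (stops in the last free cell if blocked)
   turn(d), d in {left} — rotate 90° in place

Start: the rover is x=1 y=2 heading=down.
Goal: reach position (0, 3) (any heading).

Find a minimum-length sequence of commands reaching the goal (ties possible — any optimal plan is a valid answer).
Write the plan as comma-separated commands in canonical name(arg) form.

from: x=1 y=2 heading=down
1. turn(left) → x=1 y=2 heading=right
2. turn(left) → x=1 y=2 heading=up
3. move(3) → x=1 y=3 heading=up
4. turn(left) → x=1 y=3 heading=left
5. move(3) → x=0 y=3 heading=left
nothing shorter than 5 reaches the goal.

turn(left), turn(left), move(3), turn(left), move(3)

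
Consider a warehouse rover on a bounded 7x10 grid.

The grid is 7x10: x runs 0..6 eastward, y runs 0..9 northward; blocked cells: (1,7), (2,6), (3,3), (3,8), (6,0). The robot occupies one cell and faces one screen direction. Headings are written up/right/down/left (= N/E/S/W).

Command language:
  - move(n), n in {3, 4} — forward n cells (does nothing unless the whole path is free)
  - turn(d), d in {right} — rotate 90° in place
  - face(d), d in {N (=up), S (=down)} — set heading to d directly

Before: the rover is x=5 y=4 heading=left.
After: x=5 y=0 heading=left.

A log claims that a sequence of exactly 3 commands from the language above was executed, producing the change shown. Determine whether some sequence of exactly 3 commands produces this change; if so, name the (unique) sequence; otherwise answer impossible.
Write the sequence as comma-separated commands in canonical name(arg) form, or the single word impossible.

key: running turn(right) before face(S) would end elsewhere — order is forced
t0: x=5 y=4 heading=left
1. face(S) → x=5 y=4 heading=down
2. move(4) → x=5 y=0 heading=down
3. turn(right) → x=5 y=0 heading=left
all 125 alternatives checked — unique.

face(S), move(4), turn(right)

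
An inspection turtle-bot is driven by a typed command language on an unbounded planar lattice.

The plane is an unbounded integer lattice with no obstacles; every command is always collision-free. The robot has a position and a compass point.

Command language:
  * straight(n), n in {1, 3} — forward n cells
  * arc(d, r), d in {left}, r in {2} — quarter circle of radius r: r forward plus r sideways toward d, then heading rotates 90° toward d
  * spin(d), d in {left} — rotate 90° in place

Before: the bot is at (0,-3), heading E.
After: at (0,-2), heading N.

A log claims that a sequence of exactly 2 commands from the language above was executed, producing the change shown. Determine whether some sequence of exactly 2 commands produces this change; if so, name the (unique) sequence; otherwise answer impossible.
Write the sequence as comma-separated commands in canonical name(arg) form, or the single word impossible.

key: order matters: swapping spin(left) and straight(1) lands elsewhere
t0: at (0,-3), heading E
[1] after spin(left): at (0,-3), heading N
[2] after straight(1): at (0,-2), heading N
all 16 alternatives checked — unique.

spin(left), straight(1)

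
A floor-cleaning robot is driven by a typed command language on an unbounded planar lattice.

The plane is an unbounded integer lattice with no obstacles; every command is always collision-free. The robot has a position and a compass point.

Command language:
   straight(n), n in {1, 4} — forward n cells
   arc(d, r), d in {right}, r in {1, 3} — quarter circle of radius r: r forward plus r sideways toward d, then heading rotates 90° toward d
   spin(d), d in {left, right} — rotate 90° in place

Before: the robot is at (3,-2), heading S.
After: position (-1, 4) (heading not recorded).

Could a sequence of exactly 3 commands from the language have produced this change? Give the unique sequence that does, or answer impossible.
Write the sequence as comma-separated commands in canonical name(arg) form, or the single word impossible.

key: running straight(4) before arc(right, 1) would end elsewhere — order is forced
t0: at (3,-2), heading S
t=1 arc(right, 1) ⇒ at (2,-3), heading W
t=2 arc(right, 3) ⇒ at (-1,0), heading N
t=3 straight(4) ⇒ at (-1,4), heading N
no other 3-command option fits: unique.

arc(right, 1), arc(right, 3), straight(4)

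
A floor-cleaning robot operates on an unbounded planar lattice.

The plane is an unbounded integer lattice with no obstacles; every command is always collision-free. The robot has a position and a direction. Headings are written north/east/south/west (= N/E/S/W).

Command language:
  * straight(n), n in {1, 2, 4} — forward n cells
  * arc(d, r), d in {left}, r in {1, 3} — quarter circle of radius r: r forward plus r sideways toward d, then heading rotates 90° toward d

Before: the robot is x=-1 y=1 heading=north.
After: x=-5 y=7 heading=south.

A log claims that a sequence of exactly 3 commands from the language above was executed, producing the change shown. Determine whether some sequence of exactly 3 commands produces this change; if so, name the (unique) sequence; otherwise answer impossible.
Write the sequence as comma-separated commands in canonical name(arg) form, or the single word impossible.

key: order matters: swapping straight(4) and arc(left, 1) lands elsewhere
begin: x=-1 y=1 heading=north
step 1 (straight(4)): x=-1 y=5 heading=north
step 2 (arc(left, 3)): x=-4 y=8 heading=west
step 3 (arc(left, 1)): x=-5 y=7 heading=south
no other 3-command option fits: unique.

straight(4), arc(left, 3), arc(left, 1)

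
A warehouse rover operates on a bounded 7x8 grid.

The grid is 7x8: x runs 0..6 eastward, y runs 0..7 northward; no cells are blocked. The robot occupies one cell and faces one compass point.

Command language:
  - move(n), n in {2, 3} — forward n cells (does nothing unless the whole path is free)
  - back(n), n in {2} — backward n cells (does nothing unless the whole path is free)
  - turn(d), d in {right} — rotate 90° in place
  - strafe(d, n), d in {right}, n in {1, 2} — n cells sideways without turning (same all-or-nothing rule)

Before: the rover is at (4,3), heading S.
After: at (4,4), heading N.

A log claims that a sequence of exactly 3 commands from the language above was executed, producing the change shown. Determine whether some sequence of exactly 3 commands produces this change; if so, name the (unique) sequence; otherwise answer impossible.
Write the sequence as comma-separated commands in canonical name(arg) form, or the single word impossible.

turn(right), strafe(right, 1), turn(right)

key: position moved to (4,4) AND the heading swung to N — translation plus rotation needed
t0: at (4,3), heading S
t=1 turn(right) ⇒ at (4,3), heading W
t=2 strafe(right, 1) ⇒ at (4,4), heading W
t=3 turn(right) ⇒ at (4,4), heading N
uniquely the one of 216 3-step routes that fits.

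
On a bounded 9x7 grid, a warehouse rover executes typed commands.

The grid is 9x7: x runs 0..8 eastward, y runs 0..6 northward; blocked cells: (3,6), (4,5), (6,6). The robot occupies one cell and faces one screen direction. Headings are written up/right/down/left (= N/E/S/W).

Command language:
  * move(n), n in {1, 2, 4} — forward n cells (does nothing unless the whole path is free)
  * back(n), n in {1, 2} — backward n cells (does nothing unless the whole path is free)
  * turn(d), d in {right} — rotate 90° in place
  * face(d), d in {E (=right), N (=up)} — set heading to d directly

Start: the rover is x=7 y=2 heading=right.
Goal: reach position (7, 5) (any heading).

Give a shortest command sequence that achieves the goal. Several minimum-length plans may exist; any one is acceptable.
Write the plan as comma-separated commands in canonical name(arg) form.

turn(right), back(2), back(1)

from: x=7 y=2 heading=right
t=1 turn(right) ⇒ x=7 y=2 heading=down
t=2 back(2) ⇒ x=7 y=4 heading=down
t=3 back(1) ⇒ x=7 y=5 heading=down
minimal: 3 command(s), checked below 3.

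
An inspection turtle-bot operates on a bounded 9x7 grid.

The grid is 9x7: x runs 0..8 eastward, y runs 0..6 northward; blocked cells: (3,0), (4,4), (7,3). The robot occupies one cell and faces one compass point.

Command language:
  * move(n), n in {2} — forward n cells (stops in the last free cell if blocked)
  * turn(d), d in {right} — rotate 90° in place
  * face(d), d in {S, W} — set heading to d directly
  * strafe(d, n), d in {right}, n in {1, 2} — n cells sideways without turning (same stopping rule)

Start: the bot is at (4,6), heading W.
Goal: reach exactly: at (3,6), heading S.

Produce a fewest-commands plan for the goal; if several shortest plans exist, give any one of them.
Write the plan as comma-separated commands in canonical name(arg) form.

begin: at (4,6), heading W
[1] after face(S): at (4,6), heading S
[2] after strafe(right, 1): at (3,6), heading S
no 1-step plan works, so 2 is optimal.

face(S), strafe(right, 1)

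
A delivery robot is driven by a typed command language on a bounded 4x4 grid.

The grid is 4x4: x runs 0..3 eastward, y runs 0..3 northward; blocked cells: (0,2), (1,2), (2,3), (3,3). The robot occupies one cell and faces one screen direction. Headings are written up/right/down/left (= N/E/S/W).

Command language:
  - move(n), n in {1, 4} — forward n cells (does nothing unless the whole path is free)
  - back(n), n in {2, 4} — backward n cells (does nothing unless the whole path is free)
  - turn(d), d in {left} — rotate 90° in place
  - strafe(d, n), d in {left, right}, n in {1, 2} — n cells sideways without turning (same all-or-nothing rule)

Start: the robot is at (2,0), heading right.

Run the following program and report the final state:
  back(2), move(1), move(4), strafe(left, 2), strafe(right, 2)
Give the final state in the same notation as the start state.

from: at (2,0), heading right
step 1 (back(2)): at (0,0), heading right
step 2 (move(1)): at (1,0), heading right
step 3 (move(4)): at (1,0), heading right
step 4 (strafe(left, 2)): at (1,0), heading right
step 5 (strafe(right, 2)): at (1,0), heading right

at (1,0), heading right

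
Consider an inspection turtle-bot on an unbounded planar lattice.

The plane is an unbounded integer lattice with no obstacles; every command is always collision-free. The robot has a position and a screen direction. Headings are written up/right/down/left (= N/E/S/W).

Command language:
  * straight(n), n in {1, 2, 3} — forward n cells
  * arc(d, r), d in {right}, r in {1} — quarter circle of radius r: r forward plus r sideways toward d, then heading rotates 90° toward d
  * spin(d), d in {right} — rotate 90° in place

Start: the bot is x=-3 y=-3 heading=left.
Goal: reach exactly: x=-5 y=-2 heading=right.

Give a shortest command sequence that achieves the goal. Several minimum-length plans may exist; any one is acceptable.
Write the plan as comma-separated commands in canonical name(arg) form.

begin: x=-3 y=-3 heading=left
1. straight(1) → x=-4 y=-3 heading=left
2. arc(right, 1) → x=-5 y=-2 heading=up
3. spin(right) → x=-5 y=-2 heading=right
no 2-step plan works, so 3 is optimal.

straight(1), arc(right, 1), spin(right)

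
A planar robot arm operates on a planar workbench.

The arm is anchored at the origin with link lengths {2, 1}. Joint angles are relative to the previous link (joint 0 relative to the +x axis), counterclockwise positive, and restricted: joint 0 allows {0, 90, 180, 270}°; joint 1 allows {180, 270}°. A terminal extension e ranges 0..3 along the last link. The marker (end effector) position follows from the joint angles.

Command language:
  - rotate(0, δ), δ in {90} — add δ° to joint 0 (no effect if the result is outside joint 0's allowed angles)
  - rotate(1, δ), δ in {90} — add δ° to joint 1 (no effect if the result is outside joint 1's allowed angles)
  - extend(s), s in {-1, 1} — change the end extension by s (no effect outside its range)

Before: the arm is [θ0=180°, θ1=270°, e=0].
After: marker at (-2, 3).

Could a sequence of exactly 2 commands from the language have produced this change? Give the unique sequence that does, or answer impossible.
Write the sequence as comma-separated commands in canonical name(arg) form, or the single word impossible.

extend(1), extend(1)

begin: [θ0=180°, θ1=270°, e=0]
step 1 (extend(1)): [θ0=180°, θ1=270°, e=1]
step 2 (extend(1)): [θ0=180°, θ1=270°, e=2]
uniquely the one of 16 2-step routes that fits.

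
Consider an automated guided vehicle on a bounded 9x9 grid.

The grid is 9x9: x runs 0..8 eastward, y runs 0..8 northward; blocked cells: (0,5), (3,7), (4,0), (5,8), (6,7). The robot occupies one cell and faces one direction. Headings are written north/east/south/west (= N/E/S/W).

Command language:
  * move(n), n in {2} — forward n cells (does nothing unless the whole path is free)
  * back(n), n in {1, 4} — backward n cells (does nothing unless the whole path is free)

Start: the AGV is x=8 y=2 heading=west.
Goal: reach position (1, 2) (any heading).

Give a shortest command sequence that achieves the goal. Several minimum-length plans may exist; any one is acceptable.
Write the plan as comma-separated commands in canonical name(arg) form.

initial: x=8 y=2 heading=west
step 1 (move(2)): x=6 y=2 heading=west
step 2 (move(2)): x=4 y=2 heading=west
step 3 (move(2)): x=2 y=2 heading=west
step 4 (move(2)): x=0 y=2 heading=west
step 5 (back(1)): x=1 y=2 heading=west
shorter routes all fall short; 5 is best.

move(2), move(2), move(2), move(2), back(1)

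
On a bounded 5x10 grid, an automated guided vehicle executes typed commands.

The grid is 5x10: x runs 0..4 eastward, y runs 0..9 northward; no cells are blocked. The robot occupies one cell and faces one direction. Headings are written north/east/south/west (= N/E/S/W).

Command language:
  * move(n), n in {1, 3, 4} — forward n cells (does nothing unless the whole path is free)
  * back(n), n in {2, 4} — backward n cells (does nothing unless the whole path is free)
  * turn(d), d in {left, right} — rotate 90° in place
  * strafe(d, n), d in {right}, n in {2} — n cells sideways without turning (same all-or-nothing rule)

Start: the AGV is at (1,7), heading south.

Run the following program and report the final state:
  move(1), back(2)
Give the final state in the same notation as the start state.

initial: at (1,7), heading south
t=1 move(1) ⇒ at (1,6), heading south
t=2 back(2) ⇒ at (1,8), heading south

at (1,8), heading south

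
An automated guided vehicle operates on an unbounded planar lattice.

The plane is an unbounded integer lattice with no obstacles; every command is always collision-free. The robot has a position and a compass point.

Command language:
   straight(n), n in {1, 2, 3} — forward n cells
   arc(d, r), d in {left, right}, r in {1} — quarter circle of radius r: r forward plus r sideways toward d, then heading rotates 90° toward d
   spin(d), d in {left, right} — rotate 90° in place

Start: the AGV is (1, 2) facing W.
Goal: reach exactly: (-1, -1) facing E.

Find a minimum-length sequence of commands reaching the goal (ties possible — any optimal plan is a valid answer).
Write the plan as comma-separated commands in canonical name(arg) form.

from: (1, 2) facing W
1. straight(3) → (-2, 2) facing W
2. spin(left) → (-2, 2) facing S
3. straight(2) → (-2, 0) facing S
4. arc(left, 1) → (-1, -1) facing E
no 3-step plan works, so 4 is optimal.

straight(3), spin(left), straight(2), arc(left, 1)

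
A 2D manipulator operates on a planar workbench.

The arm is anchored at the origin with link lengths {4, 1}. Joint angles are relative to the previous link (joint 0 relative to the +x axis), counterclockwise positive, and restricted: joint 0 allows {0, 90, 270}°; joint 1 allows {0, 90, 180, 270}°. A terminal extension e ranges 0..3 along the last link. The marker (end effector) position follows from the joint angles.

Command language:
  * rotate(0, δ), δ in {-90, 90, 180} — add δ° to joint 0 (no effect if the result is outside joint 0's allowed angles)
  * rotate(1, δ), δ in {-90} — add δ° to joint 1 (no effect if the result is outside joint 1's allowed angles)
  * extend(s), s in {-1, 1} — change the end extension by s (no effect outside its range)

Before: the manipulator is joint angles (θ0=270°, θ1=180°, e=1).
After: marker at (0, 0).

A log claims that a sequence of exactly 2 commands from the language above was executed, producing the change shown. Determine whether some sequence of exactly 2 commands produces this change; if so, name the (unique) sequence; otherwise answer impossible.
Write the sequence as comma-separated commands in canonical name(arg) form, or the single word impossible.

extend(1), extend(1)

initial: joint angles (θ0=270°, θ1=180°, e=1)
[1] after extend(1): joint angles (θ0=270°, θ1=180°, e=2)
[2] after extend(1): joint angles (θ0=270°, θ1=180°, e=3)
no other 2-command option fits: unique.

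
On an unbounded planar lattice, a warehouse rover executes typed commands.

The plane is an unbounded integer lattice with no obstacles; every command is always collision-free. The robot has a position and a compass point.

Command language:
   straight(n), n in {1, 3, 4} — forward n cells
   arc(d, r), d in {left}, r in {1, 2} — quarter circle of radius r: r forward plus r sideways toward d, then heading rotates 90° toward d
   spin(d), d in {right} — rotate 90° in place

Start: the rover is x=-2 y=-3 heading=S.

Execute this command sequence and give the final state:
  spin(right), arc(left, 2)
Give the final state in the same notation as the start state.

x=-4 y=-5 heading=S

t0: x=-2 y=-3 heading=S
step 1 (spin(right)): x=-2 y=-3 heading=W
step 2 (arc(left, 2)): x=-4 y=-5 heading=S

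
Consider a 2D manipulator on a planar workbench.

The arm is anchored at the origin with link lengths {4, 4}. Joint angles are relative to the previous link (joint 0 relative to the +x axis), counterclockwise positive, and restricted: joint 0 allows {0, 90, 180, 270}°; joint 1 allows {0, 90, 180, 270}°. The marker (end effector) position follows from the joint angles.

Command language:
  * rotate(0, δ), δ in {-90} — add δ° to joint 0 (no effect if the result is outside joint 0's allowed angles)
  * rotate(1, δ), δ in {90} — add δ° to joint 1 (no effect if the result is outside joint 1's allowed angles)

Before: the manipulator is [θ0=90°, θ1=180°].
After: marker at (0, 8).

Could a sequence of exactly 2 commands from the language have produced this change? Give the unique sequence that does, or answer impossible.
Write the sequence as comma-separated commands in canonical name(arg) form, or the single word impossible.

from: [θ0=90°, θ1=180°]
1. rotate(1, 90) → [θ0=90°, θ1=270°]
2. rotate(1, 90) → [θ0=90°, θ1=0°]
no rival 2-sequence matches.

rotate(1, 90), rotate(1, 90)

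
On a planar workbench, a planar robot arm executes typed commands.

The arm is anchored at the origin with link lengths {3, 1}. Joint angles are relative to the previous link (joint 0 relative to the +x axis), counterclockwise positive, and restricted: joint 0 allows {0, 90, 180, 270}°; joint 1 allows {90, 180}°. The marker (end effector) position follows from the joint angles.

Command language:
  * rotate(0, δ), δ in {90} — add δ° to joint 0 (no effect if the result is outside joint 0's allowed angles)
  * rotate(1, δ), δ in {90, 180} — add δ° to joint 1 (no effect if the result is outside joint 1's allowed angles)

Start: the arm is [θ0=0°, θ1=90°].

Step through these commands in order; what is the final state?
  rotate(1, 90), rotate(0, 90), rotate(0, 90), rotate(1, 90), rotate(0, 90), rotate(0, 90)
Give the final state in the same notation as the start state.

[θ0=0°, θ1=180°]

begin: [θ0=0°, θ1=90°]
step 1 (rotate(1, 90)): [θ0=0°, θ1=180°]
step 2 (rotate(0, 90)): [θ0=90°, θ1=180°]
step 3 (rotate(0, 90)): [θ0=180°, θ1=180°]
step 4 (rotate(1, 90)): [θ0=180°, θ1=180°]
step 5 (rotate(0, 90)): [θ0=270°, θ1=180°]
step 6 (rotate(0, 90)): [θ0=0°, θ1=180°]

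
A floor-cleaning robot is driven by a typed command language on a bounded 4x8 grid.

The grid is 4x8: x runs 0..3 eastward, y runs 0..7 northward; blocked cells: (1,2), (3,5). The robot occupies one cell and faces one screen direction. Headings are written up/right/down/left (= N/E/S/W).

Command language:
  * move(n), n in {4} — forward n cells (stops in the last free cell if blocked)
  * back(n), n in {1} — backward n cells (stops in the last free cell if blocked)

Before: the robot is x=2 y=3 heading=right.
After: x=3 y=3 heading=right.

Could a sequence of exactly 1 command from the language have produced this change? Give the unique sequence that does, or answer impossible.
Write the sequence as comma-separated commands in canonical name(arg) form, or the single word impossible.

move(4)

key: move(4) runs into the grid edge before its full distance
begin: x=2 y=3 heading=right
1. move(4) → x=3 y=3 heading=right
all 2 alternatives checked — unique.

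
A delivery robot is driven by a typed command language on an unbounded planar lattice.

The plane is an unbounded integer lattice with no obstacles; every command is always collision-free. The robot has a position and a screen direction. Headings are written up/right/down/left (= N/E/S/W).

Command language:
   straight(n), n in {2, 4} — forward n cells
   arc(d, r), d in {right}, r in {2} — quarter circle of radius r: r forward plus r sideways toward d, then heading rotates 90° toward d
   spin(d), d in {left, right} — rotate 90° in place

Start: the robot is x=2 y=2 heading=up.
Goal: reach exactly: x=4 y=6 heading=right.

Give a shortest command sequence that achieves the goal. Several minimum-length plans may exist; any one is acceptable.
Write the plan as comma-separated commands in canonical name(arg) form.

begin: x=2 y=2 heading=up
step 1 (straight(2)): x=2 y=4 heading=up
step 2 (arc(right, 2)): x=4 y=6 heading=right
shorter routes all fall short; 2 is best.

straight(2), arc(right, 2)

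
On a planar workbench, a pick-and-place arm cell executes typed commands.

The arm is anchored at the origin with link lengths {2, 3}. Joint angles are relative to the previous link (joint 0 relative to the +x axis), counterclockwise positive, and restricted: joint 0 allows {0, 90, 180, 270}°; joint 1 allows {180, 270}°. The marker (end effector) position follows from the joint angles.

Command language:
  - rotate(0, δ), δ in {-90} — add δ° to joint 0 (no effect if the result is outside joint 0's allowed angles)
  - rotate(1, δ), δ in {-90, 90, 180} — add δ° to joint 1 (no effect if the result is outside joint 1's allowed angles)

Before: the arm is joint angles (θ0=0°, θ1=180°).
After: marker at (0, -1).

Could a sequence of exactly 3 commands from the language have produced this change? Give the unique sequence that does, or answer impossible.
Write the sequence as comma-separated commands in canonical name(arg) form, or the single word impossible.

initial: joint angles (θ0=0°, θ1=180°)
step 1 (rotate(0, -90)): joint angles (θ0=270°, θ1=180°)
step 2 (rotate(0, -90)): joint angles (θ0=180°, θ1=180°)
step 3 (rotate(0, -90)): joint angles (θ0=90°, θ1=180°)
no rival 3-sequence matches.

rotate(0, -90), rotate(0, -90), rotate(0, -90)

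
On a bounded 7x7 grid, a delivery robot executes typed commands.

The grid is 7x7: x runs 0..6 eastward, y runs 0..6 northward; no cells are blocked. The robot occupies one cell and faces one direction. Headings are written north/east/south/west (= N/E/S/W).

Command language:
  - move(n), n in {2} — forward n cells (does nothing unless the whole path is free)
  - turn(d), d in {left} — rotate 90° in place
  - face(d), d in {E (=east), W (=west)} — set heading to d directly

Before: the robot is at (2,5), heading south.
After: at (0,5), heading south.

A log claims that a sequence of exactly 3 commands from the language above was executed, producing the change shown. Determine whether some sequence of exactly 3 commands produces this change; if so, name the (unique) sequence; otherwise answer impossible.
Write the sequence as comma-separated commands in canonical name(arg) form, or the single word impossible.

key: order matters: swapping face(W) and turn(left) lands elsewhere
from: at (2,5), heading south
t=1 face(W) ⇒ at (2,5), heading west
t=2 move(2) ⇒ at (0,5), heading west
t=3 turn(left) ⇒ at (0,5), heading south
uniquely the one of 64 3-step routes that fits.

face(W), move(2), turn(left)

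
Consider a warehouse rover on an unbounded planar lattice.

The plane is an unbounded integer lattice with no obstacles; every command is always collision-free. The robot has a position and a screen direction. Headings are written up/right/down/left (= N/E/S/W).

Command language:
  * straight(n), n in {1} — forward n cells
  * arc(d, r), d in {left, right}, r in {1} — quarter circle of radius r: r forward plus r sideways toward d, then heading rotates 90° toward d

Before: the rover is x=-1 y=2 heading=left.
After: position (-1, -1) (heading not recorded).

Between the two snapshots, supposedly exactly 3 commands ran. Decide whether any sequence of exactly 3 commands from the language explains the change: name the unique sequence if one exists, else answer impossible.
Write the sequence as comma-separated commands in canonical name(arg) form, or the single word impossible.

arc(left, 1), straight(1), arc(left, 1)

start: x=-1 y=2 heading=left
step 1 (arc(left, 1)): x=-2 y=1 heading=down
step 2 (straight(1)): x=-2 y=0 heading=down
step 3 (arc(left, 1)): x=-1 y=-1 heading=right
uniquely the one of 27 3-step routes that fits.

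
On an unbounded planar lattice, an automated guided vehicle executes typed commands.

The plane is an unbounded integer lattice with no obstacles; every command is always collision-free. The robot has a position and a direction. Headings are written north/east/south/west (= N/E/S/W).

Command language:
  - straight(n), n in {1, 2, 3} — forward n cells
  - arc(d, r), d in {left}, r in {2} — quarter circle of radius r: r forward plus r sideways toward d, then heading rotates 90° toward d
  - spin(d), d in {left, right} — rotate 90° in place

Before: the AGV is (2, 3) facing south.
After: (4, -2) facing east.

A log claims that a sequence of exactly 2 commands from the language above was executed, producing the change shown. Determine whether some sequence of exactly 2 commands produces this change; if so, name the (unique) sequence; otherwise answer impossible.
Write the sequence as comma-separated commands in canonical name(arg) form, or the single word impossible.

key: running arc(left, 2) before straight(3) would end elsewhere — order is forced
t0: (2, 3) facing south
1. straight(3) → (2, 0) facing south
2. arc(left, 2) → (4, -2) facing east
no other 2-command option fits: unique.

straight(3), arc(left, 2)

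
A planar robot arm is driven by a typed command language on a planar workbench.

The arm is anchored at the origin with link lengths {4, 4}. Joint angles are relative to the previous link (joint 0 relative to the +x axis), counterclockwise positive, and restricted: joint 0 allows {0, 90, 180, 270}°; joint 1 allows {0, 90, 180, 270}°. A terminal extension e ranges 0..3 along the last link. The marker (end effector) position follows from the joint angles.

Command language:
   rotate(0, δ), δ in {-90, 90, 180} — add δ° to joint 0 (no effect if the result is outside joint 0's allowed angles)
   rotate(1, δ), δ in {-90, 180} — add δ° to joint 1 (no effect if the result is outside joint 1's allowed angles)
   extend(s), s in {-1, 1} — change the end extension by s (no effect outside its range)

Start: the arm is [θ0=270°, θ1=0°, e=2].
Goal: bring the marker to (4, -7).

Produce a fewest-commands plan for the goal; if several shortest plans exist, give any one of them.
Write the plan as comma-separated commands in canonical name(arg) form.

start: [θ0=270°, θ1=0°, e=2]
1. rotate(0, 90) → [θ0=0°, θ1=0°, e=2]
2. extend(1) → [θ0=0°, θ1=0°, e=3]
3. rotate(1, -90) → [θ0=0°, θ1=270°, e=3]
minimal: 3 command(s), checked below 3.

rotate(0, 90), extend(1), rotate(1, -90)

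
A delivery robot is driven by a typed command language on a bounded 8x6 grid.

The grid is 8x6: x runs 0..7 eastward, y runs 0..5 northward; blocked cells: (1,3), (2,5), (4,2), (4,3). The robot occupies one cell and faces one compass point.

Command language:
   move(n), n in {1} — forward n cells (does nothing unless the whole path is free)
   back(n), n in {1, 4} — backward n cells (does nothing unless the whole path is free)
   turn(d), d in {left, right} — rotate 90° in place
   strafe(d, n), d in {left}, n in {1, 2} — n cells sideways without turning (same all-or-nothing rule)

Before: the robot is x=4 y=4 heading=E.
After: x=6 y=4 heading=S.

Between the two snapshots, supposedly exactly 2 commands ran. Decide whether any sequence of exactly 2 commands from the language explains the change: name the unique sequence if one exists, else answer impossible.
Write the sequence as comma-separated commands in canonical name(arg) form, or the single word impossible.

key: cell and facing (now S) both changed — the 2 commands mix motion and turning
begin: x=4 y=4 heading=E
1. turn(right) → x=4 y=4 heading=S
2. strafe(left, 2) → x=6 y=4 heading=S
all 49 alternatives checked — unique.

turn(right), strafe(left, 2)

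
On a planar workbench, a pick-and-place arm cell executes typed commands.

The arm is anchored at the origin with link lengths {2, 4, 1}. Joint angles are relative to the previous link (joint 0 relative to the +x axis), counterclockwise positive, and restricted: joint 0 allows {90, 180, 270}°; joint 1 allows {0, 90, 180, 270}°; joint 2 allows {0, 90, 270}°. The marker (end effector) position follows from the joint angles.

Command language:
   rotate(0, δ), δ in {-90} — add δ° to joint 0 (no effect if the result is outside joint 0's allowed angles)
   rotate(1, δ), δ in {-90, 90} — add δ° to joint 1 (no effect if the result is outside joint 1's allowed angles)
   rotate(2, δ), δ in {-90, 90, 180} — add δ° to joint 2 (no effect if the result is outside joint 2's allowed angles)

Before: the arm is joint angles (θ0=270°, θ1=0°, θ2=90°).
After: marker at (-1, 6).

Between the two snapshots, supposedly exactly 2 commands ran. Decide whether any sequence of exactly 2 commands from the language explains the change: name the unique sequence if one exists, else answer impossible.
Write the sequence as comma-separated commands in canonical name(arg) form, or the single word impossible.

rotate(0, -90), rotate(0, -90)

start: joint angles (θ0=270°, θ1=0°, θ2=90°)
step 1 (rotate(0, -90)): joint angles (θ0=180°, θ1=0°, θ2=90°)
step 2 (rotate(0, -90)): joint angles (θ0=90°, θ1=0°, θ2=90°)
no other 2-command option fits: unique.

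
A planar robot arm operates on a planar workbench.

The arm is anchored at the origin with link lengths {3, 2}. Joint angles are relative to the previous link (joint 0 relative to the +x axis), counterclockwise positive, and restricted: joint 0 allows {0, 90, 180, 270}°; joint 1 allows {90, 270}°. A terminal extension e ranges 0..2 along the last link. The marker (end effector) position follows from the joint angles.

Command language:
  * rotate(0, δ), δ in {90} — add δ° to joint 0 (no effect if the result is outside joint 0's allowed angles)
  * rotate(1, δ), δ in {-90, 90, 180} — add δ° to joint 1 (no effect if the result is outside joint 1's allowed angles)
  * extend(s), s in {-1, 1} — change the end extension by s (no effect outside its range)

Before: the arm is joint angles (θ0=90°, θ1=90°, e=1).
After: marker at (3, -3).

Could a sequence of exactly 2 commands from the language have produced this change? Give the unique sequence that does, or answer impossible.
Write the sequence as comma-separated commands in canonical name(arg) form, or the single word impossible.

rotate(0, 90), rotate(0, 90)

from: joint angles (θ0=90°, θ1=90°, e=1)
1. rotate(0, 90) → joint angles (θ0=180°, θ1=90°, e=1)
2. rotate(0, 90) → joint angles (θ0=270°, θ1=90°, e=1)
all 36 alternatives checked — unique.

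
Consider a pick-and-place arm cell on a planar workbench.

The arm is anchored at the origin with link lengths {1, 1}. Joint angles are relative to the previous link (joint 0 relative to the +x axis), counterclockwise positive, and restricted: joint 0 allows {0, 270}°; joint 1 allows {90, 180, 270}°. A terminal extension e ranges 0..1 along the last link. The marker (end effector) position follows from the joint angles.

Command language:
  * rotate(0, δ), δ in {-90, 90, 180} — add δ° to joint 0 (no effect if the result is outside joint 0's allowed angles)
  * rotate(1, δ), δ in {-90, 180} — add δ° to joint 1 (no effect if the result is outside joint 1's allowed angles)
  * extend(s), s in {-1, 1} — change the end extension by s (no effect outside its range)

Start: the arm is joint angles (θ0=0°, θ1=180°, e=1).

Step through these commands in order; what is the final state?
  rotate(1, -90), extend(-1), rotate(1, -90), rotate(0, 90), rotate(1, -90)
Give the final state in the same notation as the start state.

joint angles (θ0=0°, θ1=90°, e=0)

start: joint angles (θ0=0°, θ1=180°, e=1)
1. rotate(1, -90) → joint angles (θ0=0°, θ1=90°, e=1)
2. extend(-1) → joint angles (θ0=0°, θ1=90°, e=0)
3. rotate(1, -90) → joint angles (θ0=0°, θ1=90°, e=0)
4. rotate(0, 90) → joint angles (θ0=0°, θ1=90°, e=0)
5. rotate(1, -90) → joint angles (θ0=0°, θ1=90°, e=0)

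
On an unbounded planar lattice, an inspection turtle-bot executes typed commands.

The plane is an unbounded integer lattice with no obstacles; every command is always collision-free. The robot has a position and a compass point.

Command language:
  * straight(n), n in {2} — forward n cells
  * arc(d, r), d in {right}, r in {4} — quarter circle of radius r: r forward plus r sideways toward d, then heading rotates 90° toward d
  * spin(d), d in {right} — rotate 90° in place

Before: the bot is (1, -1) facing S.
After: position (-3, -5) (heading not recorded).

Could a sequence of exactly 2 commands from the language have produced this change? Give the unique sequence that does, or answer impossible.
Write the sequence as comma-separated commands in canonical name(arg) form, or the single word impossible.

key: running spin(right) before arc(right, 4) would end elsewhere — order is forced
begin: (1, -1) facing S
t=1 arc(right, 4) ⇒ (-3, -5) facing W
t=2 spin(right) ⇒ (-3, -5) facing N
no rival 2-sequence matches.

arc(right, 4), spin(right)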